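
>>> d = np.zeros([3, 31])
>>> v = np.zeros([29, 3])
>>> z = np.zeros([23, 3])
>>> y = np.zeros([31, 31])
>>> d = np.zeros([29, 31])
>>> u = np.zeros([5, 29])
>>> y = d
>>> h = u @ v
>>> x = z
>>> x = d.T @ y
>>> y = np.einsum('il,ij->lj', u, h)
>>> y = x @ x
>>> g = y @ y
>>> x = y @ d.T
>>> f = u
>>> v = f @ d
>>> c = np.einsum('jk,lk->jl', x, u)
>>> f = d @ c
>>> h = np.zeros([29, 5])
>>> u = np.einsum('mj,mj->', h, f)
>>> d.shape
(29, 31)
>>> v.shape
(5, 31)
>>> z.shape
(23, 3)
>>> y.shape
(31, 31)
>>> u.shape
()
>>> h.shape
(29, 5)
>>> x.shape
(31, 29)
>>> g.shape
(31, 31)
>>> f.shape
(29, 5)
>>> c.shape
(31, 5)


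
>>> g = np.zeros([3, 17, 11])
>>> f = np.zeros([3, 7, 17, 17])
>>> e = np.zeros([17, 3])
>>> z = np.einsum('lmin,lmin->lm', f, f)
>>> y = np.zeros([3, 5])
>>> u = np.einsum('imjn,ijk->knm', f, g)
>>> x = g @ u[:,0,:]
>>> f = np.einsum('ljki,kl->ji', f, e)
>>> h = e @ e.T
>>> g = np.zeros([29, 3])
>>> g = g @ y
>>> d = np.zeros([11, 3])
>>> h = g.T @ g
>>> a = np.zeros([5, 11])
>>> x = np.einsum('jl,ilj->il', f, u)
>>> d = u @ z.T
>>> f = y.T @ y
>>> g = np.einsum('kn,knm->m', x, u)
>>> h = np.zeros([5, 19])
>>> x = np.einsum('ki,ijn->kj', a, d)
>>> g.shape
(7,)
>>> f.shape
(5, 5)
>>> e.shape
(17, 3)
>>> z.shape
(3, 7)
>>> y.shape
(3, 5)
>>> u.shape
(11, 17, 7)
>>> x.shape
(5, 17)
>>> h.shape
(5, 19)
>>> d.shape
(11, 17, 3)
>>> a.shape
(5, 11)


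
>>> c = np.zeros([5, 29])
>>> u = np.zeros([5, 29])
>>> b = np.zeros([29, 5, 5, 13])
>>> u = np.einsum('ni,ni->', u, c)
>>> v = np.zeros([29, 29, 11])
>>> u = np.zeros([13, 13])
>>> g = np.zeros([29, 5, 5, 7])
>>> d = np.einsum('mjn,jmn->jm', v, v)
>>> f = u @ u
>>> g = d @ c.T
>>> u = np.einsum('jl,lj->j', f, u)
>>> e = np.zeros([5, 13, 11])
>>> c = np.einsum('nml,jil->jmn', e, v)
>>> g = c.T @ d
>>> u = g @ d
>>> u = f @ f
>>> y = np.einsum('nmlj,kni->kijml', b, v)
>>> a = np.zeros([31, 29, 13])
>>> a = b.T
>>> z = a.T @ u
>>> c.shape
(29, 13, 5)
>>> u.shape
(13, 13)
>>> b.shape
(29, 5, 5, 13)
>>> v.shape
(29, 29, 11)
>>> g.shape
(5, 13, 29)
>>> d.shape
(29, 29)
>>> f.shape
(13, 13)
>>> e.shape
(5, 13, 11)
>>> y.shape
(29, 11, 13, 5, 5)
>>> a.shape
(13, 5, 5, 29)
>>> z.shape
(29, 5, 5, 13)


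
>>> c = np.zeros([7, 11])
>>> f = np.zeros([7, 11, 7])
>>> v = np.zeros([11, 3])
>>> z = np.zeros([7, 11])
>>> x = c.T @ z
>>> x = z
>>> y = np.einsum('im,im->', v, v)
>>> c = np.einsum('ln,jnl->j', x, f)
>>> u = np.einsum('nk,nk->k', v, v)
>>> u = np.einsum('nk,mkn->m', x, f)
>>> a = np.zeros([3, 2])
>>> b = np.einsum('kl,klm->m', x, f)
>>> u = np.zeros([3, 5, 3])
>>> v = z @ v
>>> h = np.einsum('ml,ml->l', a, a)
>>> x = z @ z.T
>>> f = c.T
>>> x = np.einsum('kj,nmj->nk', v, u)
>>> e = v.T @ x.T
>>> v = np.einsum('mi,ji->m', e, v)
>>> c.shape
(7,)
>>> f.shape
(7,)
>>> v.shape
(3,)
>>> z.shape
(7, 11)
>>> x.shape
(3, 7)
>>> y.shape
()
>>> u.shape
(3, 5, 3)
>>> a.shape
(3, 2)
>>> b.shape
(7,)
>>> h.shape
(2,)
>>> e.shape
(3, 3)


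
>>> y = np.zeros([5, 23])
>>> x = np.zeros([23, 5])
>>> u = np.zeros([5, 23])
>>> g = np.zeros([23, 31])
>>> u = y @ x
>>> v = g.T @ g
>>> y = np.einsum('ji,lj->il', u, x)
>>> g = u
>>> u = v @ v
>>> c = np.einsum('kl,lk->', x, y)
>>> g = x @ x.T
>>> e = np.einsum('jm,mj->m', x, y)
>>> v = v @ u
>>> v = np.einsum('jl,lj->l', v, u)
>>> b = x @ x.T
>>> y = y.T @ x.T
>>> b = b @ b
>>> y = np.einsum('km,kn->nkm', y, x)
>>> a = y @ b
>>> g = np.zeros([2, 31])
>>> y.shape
(5, 23, 23)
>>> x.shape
(23, 5)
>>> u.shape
(31, 31)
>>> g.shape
(2, 31)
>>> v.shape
(31,)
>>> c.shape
()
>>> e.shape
(5,)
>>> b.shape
(23, 23)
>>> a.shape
(5, 23, 23)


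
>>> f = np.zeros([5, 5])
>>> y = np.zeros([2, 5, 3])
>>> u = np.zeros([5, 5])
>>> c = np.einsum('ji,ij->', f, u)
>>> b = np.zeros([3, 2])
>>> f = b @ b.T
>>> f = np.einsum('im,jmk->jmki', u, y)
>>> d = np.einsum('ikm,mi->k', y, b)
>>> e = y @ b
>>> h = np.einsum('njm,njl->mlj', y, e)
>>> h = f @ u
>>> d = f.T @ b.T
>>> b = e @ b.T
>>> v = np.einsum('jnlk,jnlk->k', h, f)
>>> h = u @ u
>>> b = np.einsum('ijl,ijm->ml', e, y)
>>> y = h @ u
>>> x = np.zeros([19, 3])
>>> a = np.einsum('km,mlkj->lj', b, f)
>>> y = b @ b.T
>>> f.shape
(2, 5, 3, 5)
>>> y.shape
(3, 3)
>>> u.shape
(5, 5)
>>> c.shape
()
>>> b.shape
(3, 2)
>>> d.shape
(5, 3, 5, 3)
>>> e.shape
(2, 5, 2)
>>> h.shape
(5, 5)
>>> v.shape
(5,)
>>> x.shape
(19, 3)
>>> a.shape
(5, 5)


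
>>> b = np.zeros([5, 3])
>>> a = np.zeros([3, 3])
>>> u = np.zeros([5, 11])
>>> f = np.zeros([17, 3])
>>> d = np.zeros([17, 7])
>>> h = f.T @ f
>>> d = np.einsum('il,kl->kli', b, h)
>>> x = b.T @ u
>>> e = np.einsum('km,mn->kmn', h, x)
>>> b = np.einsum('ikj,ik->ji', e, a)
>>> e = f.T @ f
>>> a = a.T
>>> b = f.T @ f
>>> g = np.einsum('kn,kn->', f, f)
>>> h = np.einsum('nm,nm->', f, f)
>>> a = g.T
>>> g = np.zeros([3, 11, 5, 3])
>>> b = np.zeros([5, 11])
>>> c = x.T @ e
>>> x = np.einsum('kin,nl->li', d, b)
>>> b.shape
(5, 11)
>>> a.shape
()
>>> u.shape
(5, 11)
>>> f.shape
(17, 3)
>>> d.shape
(3, 3, 5)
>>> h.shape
()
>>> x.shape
(11, 3)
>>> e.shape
(3, 3)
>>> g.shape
(3, 11, 5, 3)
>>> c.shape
(11, 3)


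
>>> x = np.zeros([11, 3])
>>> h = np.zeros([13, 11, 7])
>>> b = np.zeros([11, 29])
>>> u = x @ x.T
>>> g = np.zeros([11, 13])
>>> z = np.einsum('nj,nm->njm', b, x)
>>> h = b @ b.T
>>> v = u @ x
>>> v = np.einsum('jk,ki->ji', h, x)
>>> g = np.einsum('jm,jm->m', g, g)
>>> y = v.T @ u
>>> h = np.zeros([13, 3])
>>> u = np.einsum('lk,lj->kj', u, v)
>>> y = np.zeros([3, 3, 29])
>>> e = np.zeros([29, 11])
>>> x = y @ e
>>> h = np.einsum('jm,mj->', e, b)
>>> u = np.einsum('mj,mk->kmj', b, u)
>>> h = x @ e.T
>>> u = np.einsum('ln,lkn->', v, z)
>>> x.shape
(3, 3, 11)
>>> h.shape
(3, 3, 29)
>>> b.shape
(11, 29)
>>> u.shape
()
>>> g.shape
(13,)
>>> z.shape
(11, 29, 3)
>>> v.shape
(11, 3)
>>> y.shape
(3, 3, 29)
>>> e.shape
(29, 11)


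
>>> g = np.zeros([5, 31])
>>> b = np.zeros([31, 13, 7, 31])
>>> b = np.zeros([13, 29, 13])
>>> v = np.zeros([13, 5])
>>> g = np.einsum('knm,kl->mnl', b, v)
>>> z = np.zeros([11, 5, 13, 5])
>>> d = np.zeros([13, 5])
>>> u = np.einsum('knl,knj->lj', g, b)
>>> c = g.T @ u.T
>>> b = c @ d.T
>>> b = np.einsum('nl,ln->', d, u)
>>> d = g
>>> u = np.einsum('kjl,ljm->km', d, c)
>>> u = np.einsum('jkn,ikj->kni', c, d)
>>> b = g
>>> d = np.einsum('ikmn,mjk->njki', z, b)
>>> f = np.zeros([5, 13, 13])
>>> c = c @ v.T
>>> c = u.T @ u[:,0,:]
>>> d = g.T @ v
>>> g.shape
(13, 29, 5)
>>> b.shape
(13, 29, 5)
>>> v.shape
(13, 5)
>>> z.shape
(11, 5, 13, 5)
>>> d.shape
(5, 29, 5)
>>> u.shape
(29, 5, 13)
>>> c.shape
(13, 5, 13)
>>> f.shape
(5, 13, 13)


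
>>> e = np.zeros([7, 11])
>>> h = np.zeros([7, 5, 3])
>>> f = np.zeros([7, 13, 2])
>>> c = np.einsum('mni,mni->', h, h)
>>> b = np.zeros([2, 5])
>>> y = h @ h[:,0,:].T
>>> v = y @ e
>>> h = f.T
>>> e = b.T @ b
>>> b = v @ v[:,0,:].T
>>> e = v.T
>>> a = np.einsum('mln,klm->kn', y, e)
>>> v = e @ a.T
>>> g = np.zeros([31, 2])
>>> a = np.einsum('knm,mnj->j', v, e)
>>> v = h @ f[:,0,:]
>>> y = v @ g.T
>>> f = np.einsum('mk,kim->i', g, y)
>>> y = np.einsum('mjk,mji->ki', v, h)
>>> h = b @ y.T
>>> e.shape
(11, 5, 7)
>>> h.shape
(7, 5, 2)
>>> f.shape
(13,)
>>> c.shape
()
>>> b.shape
(7, 5, 7)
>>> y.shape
(2, 7)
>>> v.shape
(2, 13, 2)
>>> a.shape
(7,)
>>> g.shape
(31, 2)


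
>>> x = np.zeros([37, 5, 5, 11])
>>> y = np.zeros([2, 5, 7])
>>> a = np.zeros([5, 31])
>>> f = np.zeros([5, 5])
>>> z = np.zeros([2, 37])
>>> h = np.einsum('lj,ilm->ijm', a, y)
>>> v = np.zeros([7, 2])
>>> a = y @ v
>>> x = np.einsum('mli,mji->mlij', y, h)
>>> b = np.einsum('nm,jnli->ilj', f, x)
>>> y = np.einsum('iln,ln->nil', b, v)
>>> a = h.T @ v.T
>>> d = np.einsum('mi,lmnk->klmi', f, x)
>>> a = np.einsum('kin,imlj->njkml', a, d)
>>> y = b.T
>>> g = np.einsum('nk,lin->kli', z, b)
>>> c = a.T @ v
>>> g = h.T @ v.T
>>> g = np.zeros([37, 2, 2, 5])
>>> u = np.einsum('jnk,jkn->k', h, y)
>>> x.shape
(2, 5, 7, 31)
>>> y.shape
(2, 7, 31)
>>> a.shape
(7, 5, 7, 2, 5)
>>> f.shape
(5, 5)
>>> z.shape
(2, 37)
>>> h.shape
(2, 31, 7)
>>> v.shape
(7, 2)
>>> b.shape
(31, 7, 2)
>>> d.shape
(31, 2, 5, 5)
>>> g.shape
(37, 2, 2, 5)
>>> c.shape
(5, 2, 7, 5, 2)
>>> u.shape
(7,)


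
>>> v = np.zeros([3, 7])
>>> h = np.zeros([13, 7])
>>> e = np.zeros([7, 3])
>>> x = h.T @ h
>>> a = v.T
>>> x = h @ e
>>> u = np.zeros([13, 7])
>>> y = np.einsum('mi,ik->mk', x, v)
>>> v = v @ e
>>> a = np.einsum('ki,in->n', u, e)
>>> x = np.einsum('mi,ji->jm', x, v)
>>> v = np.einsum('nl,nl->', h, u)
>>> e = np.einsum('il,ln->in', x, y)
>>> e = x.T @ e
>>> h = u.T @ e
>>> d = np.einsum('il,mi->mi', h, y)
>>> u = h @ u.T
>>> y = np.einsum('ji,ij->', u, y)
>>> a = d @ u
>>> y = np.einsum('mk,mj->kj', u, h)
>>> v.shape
()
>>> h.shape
(7, 7)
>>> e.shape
(13, 7)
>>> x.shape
(3, 13)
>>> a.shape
(13, 13)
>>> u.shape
(7, 13)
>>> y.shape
(13, 7)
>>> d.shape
(13, 7)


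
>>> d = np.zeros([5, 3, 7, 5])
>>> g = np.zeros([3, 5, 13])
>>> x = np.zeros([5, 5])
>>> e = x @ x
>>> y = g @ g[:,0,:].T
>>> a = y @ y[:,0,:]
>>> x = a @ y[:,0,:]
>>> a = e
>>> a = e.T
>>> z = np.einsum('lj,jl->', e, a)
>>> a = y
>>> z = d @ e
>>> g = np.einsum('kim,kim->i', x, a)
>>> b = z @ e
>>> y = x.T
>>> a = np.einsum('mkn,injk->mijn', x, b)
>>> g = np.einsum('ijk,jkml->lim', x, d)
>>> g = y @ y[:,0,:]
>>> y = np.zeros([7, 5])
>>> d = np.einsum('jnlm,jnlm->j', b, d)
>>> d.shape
(5,)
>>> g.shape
(3, 5, 3)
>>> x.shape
(3, 5, 3)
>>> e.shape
(5, 5)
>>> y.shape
(7, 5)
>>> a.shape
(3, 5, 7, 3)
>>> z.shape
(5, 3, 7, 5)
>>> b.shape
(5, 3, 7, 5)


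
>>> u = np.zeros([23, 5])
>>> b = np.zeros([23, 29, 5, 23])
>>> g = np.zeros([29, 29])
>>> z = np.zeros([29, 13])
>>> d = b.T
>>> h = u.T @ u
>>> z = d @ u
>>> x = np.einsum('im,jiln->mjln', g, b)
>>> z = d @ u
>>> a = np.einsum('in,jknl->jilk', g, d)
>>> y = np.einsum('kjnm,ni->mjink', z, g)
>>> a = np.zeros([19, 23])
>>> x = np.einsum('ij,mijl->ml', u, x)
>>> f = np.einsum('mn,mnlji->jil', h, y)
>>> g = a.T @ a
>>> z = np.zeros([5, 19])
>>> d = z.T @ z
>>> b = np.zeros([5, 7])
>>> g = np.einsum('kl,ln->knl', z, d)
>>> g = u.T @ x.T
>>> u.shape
(23, 5)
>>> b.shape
(5, 7)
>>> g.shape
(5, 29)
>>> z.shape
(5, 19)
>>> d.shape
(19, 19)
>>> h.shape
(5, 5)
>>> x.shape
(29, 23)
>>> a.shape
(19, 23)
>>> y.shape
(5, 5, 29, 29, 23)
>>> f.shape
(29, 23, 29)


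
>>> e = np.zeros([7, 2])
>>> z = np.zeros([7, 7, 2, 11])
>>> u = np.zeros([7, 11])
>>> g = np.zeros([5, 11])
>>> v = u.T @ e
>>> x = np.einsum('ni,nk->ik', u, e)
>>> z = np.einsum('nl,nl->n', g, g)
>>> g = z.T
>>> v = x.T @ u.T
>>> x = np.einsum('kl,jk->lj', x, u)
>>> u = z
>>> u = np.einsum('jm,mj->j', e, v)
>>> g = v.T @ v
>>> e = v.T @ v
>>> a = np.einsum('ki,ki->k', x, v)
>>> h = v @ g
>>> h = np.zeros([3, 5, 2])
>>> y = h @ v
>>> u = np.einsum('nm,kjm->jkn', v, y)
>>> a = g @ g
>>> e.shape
(7, 7)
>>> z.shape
(5,)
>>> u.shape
(5, 3, 2)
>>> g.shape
(7, 7)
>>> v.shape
(2, 7)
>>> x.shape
(2, 7)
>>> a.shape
(7, 7)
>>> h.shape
(3, 5, 2)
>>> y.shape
(3, 5, 7)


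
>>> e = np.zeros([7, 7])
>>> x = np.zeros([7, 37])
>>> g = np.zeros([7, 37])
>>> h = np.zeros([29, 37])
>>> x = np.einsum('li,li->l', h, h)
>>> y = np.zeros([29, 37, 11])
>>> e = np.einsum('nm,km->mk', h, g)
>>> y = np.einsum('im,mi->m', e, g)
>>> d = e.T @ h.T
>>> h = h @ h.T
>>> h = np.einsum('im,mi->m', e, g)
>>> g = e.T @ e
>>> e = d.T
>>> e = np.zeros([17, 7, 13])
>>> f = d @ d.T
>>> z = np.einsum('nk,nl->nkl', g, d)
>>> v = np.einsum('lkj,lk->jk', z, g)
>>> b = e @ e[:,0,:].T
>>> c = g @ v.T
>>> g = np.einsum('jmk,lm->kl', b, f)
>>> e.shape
(17, 7, 13)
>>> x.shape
(29,)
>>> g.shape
(17, 7)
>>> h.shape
(7,)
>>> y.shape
(7,)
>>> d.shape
(7, 29)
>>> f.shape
(7, 7)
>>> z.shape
(7, 7, 29)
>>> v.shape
(29, 7)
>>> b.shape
(17, 7, 17)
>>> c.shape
(7, 29)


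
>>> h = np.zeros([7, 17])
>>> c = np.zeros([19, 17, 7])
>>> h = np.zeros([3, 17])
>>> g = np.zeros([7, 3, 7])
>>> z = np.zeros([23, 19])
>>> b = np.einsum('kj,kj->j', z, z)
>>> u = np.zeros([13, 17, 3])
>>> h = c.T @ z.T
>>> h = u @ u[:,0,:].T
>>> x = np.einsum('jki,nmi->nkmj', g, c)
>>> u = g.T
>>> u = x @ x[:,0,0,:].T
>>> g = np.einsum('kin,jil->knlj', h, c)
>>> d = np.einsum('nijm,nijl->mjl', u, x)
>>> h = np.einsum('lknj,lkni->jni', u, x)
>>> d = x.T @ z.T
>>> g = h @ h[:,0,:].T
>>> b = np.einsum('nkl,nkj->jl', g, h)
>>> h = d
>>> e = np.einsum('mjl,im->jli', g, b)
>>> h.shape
(7, 17, 3, 23)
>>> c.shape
(19, 17, 7)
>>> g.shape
(19, 17, 19)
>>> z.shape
(23, 19)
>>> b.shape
(7, 19)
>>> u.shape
(19, 3, 17, 19)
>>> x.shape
(19, 3, 17, 7)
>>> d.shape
(7, 17, 3, 23)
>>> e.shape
(17, 19, 7)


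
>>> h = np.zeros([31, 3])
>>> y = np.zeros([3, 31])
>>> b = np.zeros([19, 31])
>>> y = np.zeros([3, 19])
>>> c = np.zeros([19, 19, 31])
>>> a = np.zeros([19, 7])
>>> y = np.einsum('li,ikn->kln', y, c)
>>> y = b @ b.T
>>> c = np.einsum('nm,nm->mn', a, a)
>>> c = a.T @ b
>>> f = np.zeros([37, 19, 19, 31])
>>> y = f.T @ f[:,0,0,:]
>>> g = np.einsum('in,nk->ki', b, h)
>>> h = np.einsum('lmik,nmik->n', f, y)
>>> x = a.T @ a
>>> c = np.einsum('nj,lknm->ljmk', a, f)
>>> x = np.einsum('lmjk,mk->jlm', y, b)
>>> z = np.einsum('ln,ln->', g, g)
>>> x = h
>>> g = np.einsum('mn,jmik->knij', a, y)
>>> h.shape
(31,)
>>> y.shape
(31, 19, 19, 31)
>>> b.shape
(19, 31)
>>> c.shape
(37, 7, 31, 19)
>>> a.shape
(19, 7)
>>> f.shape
(37, 19, 19, 31)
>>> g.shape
(31, 7, 19, 31)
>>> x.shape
(31,)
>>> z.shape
()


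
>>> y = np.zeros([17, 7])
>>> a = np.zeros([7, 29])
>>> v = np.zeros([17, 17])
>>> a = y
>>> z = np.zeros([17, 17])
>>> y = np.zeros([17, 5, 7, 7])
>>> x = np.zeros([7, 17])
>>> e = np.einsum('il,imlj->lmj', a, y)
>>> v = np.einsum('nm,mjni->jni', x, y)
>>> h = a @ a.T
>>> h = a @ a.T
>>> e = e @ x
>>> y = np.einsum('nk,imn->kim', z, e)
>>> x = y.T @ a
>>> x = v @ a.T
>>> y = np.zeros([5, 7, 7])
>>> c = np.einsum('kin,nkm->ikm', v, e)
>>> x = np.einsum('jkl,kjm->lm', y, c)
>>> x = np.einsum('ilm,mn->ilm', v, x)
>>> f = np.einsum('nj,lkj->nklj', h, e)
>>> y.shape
(5, 7, 7)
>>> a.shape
(17, 7)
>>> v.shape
(5, 7, 7)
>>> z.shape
(17, 17)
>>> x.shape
(5, 7, 7)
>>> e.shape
(7, 5, 17)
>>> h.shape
(17, 17)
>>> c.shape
(7, 5, 17)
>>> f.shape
(17, 5, 7, 17)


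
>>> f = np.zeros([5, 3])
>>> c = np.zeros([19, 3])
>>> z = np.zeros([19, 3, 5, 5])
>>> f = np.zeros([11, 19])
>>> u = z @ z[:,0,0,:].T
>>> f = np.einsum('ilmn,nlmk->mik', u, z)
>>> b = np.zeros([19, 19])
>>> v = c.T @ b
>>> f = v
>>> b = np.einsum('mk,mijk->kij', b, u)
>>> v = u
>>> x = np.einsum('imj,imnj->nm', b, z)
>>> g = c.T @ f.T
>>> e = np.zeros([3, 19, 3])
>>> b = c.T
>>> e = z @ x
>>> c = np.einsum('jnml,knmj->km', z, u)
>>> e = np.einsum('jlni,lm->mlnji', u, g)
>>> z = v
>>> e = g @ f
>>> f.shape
(3, 19)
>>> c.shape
(19, 5)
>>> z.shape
(19, 3, 5, 19)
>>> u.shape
(19, 3, 5, 19)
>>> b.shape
(3, 19)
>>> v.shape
(19, 3, 5, 19)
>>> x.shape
(5, 3)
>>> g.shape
(3, 3)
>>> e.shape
(3, 19)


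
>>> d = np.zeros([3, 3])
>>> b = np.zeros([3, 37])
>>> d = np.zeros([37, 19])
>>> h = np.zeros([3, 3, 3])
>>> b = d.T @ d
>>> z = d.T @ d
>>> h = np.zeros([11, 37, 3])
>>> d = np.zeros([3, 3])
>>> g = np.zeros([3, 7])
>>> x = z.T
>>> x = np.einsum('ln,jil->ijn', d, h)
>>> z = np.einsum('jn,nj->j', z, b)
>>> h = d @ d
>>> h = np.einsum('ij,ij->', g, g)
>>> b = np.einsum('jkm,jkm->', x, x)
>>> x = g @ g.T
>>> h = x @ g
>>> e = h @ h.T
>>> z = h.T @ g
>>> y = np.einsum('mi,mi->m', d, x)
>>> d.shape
(3, 3)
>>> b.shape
()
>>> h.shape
(3, 7)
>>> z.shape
(7, 7)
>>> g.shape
(3, 7)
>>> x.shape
(3, 3)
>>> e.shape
(3, 3)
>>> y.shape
(3,)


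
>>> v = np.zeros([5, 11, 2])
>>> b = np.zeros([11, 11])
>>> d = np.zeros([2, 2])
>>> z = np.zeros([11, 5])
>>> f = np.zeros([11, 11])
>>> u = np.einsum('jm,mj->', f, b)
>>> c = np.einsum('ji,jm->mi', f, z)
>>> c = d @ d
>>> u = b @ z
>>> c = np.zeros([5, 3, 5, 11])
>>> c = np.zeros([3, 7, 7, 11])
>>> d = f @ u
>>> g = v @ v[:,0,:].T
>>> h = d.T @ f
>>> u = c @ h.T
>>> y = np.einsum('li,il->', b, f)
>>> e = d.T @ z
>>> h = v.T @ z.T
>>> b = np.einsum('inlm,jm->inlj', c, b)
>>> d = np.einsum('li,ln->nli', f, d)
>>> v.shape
(5, 11, 2)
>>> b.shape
(3, 7, 7, 11)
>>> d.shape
(5, 11, 11)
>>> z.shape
(11, 5)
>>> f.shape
(11, 11)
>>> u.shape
(3, 7, 7, 5)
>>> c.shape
(3, 7, 7, 11)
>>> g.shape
(5, 11, 5)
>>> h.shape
(2, 11, 11)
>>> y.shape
()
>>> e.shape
(5, 5)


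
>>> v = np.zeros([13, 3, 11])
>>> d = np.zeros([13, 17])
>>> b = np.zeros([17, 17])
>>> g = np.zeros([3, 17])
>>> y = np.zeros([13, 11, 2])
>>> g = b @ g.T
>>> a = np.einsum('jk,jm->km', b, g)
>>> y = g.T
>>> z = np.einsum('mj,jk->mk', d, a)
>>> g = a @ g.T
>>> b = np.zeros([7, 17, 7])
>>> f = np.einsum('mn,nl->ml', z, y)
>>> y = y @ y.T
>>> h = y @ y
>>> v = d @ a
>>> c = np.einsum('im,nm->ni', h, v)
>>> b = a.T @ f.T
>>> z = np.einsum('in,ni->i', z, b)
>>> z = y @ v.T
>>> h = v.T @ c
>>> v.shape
(13, 3)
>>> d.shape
(13, 17)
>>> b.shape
(3, 13)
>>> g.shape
(17, 17)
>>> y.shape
(3, 3)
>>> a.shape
(17, 3)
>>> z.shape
(3, 13)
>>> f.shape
(13, 17)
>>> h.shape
(3, 3)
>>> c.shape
(13, 3)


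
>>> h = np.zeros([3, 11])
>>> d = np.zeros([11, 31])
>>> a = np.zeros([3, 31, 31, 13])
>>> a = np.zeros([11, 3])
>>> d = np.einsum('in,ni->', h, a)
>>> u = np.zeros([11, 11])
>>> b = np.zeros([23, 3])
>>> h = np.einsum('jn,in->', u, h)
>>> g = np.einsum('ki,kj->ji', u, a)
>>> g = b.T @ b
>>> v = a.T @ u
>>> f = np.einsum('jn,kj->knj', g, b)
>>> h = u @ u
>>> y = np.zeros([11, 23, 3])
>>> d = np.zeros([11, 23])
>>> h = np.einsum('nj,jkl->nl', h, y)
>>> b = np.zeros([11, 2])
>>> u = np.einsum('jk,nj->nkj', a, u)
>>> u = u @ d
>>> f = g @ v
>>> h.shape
(11, 3)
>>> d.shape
(11, 23)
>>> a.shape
(11, 3)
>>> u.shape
(11, 3, 23)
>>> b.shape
(11, 2)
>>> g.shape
(3, 3)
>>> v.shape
(3, 11)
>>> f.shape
(3, 11)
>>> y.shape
(11, 23, 3)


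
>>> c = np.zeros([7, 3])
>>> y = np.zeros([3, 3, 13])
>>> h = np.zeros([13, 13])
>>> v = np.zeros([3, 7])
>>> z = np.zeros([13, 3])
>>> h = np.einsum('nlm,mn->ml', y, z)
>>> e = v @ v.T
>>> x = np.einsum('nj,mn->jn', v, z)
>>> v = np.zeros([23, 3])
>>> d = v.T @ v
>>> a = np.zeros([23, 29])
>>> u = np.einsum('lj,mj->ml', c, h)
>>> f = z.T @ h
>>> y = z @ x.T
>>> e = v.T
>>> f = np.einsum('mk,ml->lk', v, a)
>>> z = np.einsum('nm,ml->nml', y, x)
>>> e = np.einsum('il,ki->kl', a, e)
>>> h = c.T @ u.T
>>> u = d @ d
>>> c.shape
(7, 3)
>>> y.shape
(13, 7)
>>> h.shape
(3, 13)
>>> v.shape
(23, 3)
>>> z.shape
(13, 7, 3)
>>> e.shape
(3, 29)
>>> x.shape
(7, 3)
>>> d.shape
(3, 3)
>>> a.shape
(23, 29)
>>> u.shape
(3, 3)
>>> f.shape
(29, 3)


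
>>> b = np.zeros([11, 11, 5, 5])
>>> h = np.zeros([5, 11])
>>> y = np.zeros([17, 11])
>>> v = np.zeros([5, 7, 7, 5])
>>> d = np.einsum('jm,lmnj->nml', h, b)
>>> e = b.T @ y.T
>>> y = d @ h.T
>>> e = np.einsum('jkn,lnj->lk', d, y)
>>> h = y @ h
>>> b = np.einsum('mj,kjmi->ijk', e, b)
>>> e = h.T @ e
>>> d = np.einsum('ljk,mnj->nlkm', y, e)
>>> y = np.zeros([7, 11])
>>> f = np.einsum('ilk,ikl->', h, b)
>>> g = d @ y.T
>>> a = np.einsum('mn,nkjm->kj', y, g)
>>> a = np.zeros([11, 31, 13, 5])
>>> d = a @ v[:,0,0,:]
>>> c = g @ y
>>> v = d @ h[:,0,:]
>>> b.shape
(5, 11, 11)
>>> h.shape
(5, 11, 11)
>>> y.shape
(7, 11)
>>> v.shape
(11, 31, 13, 11)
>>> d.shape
(11, 31, 13, 5)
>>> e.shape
(11, 11, 11)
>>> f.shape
()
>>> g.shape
(11, 5, 5, 7)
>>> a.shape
(11, 31, 13, 5)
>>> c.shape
(11, 5, 5, 11)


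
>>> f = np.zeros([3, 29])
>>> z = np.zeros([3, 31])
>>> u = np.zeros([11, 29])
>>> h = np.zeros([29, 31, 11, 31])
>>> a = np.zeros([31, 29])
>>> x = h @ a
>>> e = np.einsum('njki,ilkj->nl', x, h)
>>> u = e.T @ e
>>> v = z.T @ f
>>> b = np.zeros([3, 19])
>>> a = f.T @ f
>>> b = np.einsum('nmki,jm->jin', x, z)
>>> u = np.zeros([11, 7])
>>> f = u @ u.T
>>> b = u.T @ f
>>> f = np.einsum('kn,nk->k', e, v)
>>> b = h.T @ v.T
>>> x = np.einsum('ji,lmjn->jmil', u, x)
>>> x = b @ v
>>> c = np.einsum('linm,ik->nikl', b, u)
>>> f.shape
(29,)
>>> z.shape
(3, 31)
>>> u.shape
(11, 7)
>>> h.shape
(29, 31, 11, 31)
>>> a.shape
(29, 29)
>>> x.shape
(31, 11, 31, 29)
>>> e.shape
(29, 31)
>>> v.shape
(31, 29)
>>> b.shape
(31, 11, 31, 31)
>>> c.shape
(31, 11, 7, 31)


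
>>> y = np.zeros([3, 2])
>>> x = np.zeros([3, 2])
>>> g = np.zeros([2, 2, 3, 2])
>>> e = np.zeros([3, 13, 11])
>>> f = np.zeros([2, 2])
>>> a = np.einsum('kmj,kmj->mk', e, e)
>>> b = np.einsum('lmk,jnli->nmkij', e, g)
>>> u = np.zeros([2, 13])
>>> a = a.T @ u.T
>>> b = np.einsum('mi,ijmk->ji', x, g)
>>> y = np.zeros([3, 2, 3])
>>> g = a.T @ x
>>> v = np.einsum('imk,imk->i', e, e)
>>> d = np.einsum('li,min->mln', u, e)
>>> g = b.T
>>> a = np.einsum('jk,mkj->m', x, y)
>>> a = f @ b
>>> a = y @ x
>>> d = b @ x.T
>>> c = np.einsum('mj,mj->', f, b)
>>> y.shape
(3, 2, 3)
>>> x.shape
(3, 2)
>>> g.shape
(2, 2)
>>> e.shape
(3, 13, 11)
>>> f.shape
(2, 2)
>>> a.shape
(3, 2, 2)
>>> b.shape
(2, 2)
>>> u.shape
(2, 13)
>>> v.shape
(3,)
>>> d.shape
(2, 3)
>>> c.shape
()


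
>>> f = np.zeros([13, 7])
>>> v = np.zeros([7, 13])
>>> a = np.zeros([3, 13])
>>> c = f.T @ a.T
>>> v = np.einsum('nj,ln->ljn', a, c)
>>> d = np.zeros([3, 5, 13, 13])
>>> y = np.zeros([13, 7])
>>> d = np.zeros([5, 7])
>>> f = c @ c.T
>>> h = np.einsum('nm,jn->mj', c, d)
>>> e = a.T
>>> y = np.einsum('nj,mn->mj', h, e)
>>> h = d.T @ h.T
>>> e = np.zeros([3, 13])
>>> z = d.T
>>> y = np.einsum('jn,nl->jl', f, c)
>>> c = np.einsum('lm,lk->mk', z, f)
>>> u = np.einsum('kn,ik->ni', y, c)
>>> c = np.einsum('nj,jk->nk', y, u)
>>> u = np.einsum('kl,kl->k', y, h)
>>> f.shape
(7, 7)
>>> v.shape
(7, 13, 3)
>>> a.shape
(3, 13)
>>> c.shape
(7, 5)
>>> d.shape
(5, 7)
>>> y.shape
(7, 3)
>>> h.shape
(7, 3)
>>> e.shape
(3, 13)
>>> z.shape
(7, 5)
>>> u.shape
(7,)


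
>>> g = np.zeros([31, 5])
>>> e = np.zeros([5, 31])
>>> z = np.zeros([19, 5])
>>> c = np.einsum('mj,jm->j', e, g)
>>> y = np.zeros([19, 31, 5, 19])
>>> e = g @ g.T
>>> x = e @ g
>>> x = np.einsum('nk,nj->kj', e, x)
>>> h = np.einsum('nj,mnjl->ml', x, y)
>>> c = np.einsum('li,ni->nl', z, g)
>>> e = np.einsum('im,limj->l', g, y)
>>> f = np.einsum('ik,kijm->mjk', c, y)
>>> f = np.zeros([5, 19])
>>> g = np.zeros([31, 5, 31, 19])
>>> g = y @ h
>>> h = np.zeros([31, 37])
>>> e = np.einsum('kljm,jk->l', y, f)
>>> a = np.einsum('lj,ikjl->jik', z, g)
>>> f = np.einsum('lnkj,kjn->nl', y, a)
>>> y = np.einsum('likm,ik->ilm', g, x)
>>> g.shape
(19, 31, 5, 19)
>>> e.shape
(31,)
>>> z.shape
(19, 5)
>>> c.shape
(31, 19)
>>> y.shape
(31, 19, 19)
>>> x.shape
(31, 5)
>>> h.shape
(31, 37)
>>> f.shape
(31, 19)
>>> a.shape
(5, 19, 31)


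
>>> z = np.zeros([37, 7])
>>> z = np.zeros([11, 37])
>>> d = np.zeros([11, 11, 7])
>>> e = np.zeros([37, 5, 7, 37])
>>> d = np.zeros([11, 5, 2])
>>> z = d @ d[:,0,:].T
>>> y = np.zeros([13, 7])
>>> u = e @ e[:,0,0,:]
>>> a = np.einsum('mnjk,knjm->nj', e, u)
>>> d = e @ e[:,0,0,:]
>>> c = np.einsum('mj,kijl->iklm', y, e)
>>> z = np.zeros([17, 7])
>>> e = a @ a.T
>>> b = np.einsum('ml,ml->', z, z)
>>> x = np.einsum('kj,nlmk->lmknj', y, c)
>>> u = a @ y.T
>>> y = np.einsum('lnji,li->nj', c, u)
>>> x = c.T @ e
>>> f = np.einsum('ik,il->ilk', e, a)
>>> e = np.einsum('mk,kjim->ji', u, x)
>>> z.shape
(17, 7)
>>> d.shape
(37, 5, 7, 37)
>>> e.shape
(37, 37)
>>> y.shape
(37, 37)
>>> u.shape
(5, 13)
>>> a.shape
(5, 7)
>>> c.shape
(5, 37, 37, 13)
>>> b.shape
()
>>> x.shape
(13, 37, 37, 5)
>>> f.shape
(5, 7, 5)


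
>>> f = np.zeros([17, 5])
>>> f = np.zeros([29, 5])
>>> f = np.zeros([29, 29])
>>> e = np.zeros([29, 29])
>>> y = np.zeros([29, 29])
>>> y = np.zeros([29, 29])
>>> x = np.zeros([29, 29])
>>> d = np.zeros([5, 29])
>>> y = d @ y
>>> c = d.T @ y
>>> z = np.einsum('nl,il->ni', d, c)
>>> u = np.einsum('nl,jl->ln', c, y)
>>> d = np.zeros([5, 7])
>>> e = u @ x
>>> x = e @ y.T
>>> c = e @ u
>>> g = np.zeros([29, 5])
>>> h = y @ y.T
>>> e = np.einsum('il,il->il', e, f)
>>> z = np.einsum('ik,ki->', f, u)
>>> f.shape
(29, 29)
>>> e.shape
(29, 29)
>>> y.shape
(5, 29)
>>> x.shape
(29, 5)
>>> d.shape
(5, 7)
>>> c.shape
(29, 29)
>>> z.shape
()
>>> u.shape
(29, 29)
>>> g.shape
(29, 5)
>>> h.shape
(5, 5)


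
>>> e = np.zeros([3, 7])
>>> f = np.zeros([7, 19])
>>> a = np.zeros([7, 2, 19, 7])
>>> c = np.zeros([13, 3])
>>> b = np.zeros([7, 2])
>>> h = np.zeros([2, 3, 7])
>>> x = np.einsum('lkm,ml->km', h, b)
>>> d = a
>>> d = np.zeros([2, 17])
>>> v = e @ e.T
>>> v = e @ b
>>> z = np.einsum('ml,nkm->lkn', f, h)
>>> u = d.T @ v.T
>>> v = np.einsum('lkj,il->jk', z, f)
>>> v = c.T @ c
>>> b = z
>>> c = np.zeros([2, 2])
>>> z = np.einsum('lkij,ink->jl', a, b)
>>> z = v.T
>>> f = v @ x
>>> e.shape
(3, 7)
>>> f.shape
(3, 7)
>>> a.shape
(7, 2, 19, 7)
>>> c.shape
(2, 2)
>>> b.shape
(19, 3, 2)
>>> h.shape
(2, 3, 7)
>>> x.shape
(3, 7)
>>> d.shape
(2, 17)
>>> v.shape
(3, 3)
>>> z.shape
(3, 3)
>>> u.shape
(17, 3)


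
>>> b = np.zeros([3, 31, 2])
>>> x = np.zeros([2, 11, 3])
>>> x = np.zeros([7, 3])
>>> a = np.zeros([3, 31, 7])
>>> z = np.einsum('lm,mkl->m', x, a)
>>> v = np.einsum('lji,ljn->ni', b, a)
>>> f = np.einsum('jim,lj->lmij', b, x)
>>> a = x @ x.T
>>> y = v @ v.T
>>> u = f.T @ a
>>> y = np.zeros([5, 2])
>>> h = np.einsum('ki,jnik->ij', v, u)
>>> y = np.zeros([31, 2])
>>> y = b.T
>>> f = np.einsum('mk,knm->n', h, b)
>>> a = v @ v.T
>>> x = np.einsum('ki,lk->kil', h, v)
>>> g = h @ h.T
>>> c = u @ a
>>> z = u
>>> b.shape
(3, 31, 2)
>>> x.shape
(2, 3, 7)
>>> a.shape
(7, 7)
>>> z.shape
(3, 31, 2, 7)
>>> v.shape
(7, 2)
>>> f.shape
(31,)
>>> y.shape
(2, 31, 3)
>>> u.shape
(3, 31, 2, 7)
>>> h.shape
(2, 3)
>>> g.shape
(2, 2)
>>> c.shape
(3, 31, 2, 7)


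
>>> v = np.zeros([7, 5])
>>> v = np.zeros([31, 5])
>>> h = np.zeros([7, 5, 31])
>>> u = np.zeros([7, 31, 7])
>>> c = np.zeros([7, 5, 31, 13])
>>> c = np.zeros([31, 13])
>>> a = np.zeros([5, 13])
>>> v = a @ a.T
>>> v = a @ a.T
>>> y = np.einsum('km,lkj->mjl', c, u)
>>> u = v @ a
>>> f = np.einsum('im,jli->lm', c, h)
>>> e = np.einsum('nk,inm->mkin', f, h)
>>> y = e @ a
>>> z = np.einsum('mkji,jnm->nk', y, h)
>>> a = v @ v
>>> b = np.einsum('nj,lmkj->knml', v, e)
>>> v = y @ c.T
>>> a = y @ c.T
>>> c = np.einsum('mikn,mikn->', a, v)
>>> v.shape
(31, 13, 7, 31)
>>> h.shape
(7, 5, 31)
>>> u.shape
(5, 13)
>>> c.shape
()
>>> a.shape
(31, 13, 7, 31)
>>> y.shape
(31, 13, 7, 13)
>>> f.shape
(5, 13)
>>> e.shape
(31, 13, 7, 5)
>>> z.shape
(5, 13)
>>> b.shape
(7, 5, 13, 31)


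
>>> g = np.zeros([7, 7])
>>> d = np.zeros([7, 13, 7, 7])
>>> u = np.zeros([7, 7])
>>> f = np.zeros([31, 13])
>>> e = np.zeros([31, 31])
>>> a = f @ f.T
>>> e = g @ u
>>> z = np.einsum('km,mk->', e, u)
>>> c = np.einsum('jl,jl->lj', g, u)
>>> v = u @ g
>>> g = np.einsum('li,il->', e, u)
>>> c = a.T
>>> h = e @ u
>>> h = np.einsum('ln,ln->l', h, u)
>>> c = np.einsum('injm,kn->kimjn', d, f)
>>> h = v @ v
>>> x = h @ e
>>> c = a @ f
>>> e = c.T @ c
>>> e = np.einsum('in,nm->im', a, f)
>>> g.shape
()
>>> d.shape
(7, 13, 7, 7)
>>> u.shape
(7, 7)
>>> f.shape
(31, 13)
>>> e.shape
(31, 13)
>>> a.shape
(31, 31)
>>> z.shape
()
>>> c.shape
(31, 13)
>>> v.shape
(7, 7)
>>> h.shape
(7, 7)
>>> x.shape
(7, 7)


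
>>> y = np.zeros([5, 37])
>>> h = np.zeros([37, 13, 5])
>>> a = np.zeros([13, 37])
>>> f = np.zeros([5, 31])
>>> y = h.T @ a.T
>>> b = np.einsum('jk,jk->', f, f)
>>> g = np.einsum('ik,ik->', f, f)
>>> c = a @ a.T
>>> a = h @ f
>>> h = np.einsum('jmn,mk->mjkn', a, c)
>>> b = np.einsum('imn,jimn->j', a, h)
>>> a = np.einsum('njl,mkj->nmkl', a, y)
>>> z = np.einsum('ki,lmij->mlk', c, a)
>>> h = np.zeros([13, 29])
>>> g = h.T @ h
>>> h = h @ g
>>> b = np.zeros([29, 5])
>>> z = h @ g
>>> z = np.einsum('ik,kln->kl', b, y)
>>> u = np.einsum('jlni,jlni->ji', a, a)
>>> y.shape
(5, 13, 13)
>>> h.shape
(13, 29)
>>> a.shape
(37, 5, 13, 31)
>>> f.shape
(5, 31)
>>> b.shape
(29, 5)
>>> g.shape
(29, 29)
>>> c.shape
(13, 13)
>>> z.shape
(5, 13)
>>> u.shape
(37, 31)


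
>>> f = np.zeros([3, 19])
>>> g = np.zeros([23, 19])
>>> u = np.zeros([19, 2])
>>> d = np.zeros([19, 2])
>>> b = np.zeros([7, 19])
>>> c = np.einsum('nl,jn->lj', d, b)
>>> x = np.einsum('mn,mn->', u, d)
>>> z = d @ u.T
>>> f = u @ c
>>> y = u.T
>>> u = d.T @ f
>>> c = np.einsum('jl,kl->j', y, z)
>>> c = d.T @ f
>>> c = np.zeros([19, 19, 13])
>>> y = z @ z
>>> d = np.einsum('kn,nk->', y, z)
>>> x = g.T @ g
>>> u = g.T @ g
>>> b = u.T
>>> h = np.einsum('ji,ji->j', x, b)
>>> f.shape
(19, 7)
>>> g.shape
(23, 19)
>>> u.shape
(19, 19)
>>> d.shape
()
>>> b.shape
(19, 19)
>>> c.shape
(19, 19, 13)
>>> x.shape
(19, 19)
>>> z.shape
(19, 19)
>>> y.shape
(19, 19)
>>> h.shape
(19,)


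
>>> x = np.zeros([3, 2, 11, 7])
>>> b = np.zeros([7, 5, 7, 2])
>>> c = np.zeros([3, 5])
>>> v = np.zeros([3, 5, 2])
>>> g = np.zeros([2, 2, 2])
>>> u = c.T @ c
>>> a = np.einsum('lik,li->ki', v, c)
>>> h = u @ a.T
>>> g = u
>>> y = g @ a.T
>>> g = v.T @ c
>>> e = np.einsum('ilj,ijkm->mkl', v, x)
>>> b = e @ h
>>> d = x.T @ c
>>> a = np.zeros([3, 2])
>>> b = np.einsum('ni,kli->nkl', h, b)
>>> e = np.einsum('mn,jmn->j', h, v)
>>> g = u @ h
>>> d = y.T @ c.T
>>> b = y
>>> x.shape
(3, 2, 11, 7)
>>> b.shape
(5, 2)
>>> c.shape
(3, 5)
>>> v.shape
(3, 5, 2)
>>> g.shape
(5, 2)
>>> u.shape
(5, 5)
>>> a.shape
(3, 2)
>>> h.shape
(5, 2)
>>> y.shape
(5, 2)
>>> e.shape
(3,)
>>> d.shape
(2, 3)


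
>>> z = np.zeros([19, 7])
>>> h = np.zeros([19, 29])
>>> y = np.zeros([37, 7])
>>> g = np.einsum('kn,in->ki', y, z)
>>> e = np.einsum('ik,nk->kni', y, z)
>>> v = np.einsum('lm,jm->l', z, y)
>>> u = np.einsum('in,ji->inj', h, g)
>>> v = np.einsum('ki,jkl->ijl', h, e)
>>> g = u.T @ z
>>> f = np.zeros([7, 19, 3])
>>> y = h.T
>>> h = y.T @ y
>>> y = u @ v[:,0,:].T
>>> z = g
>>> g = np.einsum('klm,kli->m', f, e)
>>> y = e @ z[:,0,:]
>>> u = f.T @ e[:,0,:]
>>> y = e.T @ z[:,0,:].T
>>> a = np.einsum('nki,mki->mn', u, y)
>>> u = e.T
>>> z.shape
(37, 29, 7)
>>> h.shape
(19, 19)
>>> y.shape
(37, 19, 37)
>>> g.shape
(3,)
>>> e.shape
(7, 19, 37)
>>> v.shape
(29, 7, 37)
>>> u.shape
(37, 19, 7)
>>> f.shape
(7, 19, 3)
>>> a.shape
(37, 3)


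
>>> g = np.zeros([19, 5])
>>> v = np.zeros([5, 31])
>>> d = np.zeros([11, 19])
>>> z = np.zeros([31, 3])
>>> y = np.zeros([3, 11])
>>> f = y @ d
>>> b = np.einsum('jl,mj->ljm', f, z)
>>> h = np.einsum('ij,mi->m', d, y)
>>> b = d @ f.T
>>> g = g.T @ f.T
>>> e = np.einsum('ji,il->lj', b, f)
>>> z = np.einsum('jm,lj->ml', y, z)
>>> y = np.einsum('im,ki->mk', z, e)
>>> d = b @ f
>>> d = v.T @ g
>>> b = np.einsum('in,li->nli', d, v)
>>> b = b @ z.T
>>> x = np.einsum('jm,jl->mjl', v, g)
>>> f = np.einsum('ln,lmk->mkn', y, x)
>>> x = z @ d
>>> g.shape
(5, 3)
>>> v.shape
(5, 31)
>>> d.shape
(31, 3)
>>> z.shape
(11, 31)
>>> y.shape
(31, 19)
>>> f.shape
(5, 3, 19)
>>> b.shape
(3, 5, 11)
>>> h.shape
(3,)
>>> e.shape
(19, 11)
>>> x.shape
(11, 3)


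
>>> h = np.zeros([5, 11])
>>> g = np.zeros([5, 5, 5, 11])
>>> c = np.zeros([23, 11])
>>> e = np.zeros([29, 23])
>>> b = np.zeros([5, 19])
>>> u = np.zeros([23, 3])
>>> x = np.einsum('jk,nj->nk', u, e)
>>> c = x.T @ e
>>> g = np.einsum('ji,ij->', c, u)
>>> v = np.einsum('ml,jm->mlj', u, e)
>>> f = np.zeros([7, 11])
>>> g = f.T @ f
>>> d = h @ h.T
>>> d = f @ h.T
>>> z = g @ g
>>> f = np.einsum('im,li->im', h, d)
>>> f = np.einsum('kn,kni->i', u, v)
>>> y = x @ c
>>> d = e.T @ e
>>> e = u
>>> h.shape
(5, 11)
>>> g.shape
(11, 11)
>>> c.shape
(3, 23)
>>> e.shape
(23, 3)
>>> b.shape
(5, 19)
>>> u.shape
(23, 3)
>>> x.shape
(29, 3)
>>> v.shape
(23, 3, 29)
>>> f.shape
(29,)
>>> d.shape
(23, 23)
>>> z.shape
(11, 11)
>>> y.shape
(29, 23)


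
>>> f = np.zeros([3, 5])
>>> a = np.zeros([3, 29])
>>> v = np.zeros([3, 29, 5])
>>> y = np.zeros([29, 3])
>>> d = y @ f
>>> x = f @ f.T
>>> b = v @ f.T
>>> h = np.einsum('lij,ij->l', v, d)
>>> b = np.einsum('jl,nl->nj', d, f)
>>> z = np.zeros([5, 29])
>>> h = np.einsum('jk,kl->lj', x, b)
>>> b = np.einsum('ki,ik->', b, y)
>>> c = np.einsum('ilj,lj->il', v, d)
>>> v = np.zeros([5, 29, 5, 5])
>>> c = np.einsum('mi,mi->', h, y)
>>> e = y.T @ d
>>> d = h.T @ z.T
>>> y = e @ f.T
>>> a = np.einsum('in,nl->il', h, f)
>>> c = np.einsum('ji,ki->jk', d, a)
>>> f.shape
(3, 5)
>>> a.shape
(29, 5)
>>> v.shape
(5, 29, 5, 5)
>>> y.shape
(3, 3)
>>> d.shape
(3, 5)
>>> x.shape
(3, 3)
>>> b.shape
()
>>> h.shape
(29, 3)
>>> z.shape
(5, 29)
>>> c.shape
(3, 29)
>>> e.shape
(3, 5)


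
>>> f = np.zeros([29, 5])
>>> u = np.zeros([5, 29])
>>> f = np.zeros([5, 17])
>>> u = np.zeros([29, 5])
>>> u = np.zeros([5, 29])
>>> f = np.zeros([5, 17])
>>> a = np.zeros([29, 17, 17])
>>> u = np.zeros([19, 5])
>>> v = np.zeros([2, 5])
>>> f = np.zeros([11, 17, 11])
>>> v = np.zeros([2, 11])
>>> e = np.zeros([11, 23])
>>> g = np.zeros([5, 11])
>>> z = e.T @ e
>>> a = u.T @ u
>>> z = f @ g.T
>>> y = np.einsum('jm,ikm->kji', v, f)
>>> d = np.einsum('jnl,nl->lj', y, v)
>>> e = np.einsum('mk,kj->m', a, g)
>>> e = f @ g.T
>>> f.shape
(11, 17, 11)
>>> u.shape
(19, 5)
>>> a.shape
(5, 5)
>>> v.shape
(2, 11)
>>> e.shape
(11, 17, 5)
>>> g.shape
(5, 11)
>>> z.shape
(11, 17, 5)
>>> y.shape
(17, 2, 11)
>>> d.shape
(11, 17)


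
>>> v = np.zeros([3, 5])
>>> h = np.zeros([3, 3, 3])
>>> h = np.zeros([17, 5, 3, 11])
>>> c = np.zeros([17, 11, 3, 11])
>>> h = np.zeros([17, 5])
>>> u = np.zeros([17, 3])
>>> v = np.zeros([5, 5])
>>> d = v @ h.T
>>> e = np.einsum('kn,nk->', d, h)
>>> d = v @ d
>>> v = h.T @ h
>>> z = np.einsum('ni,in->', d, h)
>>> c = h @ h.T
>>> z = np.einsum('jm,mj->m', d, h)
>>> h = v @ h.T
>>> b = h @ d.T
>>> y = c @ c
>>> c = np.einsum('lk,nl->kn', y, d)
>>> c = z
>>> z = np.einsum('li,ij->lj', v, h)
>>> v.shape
(5, 5)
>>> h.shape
(5, 17)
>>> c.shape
(17,)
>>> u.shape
(17, 3)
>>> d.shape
(5, 17)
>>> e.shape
()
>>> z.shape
(5, 17)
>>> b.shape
(5, 5)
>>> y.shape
(17, 17)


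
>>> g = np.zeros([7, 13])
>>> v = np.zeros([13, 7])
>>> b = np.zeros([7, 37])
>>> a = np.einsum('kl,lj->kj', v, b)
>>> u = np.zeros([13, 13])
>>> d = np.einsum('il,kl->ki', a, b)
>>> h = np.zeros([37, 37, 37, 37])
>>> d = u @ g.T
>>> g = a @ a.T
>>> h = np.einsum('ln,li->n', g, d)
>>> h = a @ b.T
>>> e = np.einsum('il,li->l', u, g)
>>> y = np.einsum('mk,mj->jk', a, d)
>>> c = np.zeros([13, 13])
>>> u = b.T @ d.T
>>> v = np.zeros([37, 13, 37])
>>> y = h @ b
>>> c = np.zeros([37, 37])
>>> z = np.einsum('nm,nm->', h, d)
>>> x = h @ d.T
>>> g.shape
(13, 13)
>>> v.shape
(37, 13, 37)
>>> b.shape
(7, 37)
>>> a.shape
(13, 37)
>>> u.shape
(37, 13)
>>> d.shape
(13, 7)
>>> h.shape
(13, 7)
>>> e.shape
(13,)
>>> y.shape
(13, 37)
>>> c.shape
(37, 37)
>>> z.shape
()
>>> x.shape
(13, 13)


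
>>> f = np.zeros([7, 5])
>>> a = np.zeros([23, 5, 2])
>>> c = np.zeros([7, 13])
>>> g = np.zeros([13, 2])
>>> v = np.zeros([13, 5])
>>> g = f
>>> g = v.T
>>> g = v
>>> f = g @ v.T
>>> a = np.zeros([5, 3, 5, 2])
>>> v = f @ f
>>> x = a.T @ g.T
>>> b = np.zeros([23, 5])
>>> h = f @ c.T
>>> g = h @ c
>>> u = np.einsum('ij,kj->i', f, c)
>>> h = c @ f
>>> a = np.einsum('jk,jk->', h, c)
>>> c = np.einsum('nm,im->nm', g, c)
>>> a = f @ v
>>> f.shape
(13, 13)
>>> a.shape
(13, 13)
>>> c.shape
(13, 13)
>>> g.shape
(13, 13)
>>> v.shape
(13, 13)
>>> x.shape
(2, 5, 3, 13)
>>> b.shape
(23, 5)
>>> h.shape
(7, 13)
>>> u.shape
(13,)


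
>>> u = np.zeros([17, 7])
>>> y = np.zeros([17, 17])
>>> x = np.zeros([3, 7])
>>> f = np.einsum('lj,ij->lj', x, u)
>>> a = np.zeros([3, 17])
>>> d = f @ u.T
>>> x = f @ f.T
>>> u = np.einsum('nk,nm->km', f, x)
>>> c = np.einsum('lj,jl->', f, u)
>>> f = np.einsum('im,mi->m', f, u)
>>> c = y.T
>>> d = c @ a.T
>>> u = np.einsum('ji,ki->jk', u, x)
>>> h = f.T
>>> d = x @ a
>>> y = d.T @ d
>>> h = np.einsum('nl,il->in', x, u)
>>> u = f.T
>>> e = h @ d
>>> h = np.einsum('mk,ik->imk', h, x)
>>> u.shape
(7,)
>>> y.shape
(17, 17)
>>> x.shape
(3, 3)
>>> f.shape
(7,)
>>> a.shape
(3, 17)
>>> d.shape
(3, 17)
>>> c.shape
(17, 17)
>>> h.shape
(3, 7, 3)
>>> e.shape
(7, 17)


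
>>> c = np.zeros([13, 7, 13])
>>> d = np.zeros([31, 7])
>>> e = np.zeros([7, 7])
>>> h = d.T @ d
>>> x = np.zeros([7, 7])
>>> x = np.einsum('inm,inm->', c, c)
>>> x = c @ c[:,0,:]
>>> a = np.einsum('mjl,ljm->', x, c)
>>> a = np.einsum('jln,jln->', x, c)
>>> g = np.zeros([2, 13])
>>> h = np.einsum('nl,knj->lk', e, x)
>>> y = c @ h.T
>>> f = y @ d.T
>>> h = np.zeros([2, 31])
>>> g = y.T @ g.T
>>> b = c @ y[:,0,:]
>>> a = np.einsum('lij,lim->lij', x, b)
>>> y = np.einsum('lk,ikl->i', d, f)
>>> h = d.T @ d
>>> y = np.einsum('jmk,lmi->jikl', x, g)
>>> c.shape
(13, 7, 13)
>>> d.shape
(31, 7)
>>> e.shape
(7, 7)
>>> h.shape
(7, 7)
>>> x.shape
(13, 7, 13)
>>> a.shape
(13, 7, 13)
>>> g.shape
(7, 7, 2)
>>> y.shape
(13, 2, 13, 7)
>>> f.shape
(13, 7, 31)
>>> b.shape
(13, 7, 7)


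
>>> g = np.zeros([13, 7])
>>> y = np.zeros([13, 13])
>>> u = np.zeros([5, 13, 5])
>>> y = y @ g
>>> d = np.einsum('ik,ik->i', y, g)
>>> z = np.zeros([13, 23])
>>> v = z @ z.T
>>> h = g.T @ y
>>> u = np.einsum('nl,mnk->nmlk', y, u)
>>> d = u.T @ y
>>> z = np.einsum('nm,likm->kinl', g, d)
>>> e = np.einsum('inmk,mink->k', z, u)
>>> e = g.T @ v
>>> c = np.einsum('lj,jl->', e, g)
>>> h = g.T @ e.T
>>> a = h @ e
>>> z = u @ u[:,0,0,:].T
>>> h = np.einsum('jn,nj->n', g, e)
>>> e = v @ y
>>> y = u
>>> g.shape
(13, 7)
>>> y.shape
(13, 5, 7, 5)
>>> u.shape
(13, 5, 7, 5)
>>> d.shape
(5, 7, 5, 7)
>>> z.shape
(13, 5, 7, 13)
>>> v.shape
(13, 13)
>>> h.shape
(7,)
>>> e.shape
(13, 7)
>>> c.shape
()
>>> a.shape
(7, 13)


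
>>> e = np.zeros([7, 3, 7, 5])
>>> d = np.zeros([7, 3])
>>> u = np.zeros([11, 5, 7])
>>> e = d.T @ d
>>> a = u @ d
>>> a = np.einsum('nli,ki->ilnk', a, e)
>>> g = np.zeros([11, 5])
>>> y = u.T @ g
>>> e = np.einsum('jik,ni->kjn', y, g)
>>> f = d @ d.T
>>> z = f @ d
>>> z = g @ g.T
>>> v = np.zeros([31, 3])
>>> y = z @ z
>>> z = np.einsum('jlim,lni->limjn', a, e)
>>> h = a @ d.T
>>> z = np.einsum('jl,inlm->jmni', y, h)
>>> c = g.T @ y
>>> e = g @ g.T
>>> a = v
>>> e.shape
(11, 11)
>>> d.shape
(7, 3)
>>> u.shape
(11, 5, 7)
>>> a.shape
(31, 3)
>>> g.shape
(11, 5)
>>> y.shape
(11, 11)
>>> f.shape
(7, 7)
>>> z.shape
(11, 7, 5, 3)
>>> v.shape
(31, 3)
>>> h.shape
(3, 5, 11, 7)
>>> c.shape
(5, 11)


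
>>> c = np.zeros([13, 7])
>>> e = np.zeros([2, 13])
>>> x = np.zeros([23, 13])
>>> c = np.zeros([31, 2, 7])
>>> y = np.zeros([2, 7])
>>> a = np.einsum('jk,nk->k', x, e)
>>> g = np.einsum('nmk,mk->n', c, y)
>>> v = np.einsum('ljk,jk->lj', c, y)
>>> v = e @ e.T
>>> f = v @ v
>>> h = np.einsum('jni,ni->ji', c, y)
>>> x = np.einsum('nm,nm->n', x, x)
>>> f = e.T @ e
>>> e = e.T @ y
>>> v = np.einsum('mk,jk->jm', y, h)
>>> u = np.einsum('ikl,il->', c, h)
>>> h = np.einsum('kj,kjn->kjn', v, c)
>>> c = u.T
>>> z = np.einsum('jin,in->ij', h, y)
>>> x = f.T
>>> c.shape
()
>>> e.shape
(13, 7)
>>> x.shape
(13, 13)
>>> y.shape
(2, 7)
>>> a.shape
(13,)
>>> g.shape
(31,)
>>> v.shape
(31, 2)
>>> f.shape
(13, 13)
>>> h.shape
(31, 2, 7)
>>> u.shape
()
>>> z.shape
(2, 31)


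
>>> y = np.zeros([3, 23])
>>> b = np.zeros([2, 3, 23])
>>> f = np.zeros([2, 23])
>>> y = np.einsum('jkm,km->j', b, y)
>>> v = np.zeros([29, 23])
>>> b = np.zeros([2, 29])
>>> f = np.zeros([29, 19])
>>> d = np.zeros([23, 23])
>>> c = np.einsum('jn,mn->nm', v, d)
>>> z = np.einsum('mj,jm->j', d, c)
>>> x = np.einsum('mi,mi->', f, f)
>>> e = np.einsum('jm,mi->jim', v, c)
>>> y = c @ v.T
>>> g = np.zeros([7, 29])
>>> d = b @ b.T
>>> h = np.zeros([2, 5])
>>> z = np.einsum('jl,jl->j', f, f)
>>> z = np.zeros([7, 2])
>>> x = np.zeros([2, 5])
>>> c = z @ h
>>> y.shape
(23, 29)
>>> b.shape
(2, 29)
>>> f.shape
(29, 19)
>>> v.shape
(29, 23)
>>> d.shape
(2, 2)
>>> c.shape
(7, 5)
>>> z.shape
(7, 2)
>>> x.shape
(2, 5)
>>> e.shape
(29, 23, 23)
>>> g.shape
(7, 29)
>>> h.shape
(2, 5)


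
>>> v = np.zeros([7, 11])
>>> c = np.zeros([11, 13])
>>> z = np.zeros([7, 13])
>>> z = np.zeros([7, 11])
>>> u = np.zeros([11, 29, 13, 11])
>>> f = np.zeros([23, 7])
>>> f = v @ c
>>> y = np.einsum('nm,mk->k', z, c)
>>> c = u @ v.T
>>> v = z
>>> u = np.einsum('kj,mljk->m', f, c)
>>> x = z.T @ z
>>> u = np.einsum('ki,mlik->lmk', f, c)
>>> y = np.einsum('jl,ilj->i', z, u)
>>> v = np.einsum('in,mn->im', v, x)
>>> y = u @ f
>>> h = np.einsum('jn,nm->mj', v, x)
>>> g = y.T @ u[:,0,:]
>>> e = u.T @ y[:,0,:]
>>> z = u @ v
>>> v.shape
(7, 11)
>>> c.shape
(11, 29, 13, 7)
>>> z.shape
(29, 11, 11)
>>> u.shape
(29, 11, 7)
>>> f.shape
(7, 13)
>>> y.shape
(29, 11, 13)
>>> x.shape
(11, 11)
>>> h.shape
(11, 7)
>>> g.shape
(13, 11, 7)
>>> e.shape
(7, 11, 13)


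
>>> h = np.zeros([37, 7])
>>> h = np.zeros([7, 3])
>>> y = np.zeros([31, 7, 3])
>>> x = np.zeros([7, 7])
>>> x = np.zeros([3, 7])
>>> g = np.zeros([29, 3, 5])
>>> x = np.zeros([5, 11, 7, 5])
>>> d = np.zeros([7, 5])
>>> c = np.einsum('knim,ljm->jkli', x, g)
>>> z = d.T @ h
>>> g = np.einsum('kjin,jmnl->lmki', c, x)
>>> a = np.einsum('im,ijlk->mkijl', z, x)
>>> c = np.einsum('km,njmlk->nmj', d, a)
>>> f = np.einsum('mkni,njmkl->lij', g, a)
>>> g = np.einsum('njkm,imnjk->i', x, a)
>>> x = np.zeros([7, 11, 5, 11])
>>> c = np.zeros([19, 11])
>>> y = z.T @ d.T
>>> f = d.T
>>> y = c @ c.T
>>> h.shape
(7, 3)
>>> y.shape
(19, 19)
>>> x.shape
(7, 11, 5, 11)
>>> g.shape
(3,)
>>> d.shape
(7, 5)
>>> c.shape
(19, 11)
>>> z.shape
(5, 3)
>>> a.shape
(3, 5, 5, 11, 7)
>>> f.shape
(5, 7)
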